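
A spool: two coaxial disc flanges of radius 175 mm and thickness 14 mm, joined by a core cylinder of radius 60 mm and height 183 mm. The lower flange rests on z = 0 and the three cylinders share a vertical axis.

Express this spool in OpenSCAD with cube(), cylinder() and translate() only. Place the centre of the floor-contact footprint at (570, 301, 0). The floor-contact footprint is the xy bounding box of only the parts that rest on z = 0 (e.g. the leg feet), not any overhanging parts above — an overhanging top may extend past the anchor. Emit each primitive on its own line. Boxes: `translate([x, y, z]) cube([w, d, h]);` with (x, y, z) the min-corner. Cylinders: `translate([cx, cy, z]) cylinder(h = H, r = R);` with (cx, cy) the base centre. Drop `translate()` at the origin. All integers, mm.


translate([570, 301, 0]) cylinder(h = 14, r = 175);
translate([570, 301, 14]) cylinder(h = 183, r = 60);
translate([570, 301, 197]) cylinder(h = 14, r = 175);


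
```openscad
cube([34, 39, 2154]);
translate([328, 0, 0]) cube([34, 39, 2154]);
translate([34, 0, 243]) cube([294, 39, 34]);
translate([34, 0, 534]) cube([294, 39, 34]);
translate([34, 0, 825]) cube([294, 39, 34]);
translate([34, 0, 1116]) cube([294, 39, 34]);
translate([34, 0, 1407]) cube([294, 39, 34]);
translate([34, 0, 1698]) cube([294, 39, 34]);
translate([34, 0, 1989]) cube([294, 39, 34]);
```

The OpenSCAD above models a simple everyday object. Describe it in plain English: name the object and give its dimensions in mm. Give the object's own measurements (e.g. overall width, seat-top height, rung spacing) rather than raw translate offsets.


A straight ladder. Two 34×39 mm vertical rails, 2154 mm tall, stand 362 mm apart (outside-to-outside) with their front faces coplanar on the −y side. 7 rungs, each 39 mm deep and 34 mm tall, span between the inner faces of the rails, front faces flush with the rails. The lowest rung's underside is at z = 243 mm and rungs are spaced 291 mm apart (underside to underside).


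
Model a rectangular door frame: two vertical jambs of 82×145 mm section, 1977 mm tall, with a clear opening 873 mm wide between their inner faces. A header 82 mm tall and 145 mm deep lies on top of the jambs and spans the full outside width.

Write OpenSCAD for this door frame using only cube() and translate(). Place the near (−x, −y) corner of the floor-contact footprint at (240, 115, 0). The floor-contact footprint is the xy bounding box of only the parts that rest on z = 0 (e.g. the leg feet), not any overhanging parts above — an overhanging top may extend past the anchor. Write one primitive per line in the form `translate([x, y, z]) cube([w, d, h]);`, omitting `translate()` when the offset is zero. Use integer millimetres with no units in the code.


translate([240, 115, 0]) cube([82, 145, 1977]);
translate([1195, 115, 0]) cube([82, 145, 1977]);
translate([240, 115, 1977]) cube([1037, 145, 82]);


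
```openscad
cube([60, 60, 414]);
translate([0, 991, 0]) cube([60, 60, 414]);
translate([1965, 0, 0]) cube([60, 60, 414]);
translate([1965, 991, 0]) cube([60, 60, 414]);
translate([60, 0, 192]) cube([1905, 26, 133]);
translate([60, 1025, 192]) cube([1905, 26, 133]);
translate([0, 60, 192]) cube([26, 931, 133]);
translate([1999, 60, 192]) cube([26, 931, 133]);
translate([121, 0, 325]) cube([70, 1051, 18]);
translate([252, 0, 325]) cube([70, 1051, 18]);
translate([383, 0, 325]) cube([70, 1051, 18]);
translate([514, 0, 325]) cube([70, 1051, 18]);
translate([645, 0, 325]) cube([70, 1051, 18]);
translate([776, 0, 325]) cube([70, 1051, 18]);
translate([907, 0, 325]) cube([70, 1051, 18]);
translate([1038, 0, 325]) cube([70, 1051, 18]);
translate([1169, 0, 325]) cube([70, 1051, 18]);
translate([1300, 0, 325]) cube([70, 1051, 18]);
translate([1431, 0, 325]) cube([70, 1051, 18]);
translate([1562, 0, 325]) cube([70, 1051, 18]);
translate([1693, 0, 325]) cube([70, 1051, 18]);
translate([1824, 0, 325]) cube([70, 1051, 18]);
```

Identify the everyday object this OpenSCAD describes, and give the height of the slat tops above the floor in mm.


A bed frame. The slat-top height is 343 mm.

Four posts, four rails, and a row of slats — a bed frame. Slats sit on the rails at z = 192 + 133 = 325; with slat thickness 18, the top is 343 mm.


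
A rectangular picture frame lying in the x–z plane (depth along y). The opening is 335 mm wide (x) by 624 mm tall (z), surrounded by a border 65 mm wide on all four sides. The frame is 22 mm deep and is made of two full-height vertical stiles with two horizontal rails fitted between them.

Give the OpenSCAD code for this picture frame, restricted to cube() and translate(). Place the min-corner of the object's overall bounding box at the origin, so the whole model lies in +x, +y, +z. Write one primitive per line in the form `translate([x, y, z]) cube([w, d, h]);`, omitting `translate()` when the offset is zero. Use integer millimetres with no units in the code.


cube([65, 22, 754]);
translate([400, 0, 0]) cube([65, 22, 754]);
translate([65, 0, 0]) cube([335, 22, 65]);
translate([65, 0, 689]) cube([335, 22, 65]);


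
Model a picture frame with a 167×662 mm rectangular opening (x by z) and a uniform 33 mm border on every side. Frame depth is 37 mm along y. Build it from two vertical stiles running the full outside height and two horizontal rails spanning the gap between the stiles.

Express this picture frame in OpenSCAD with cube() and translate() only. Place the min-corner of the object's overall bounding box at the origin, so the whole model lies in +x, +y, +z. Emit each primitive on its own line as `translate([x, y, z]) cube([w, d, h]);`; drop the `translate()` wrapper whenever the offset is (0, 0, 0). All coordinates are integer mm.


cube([33, 37, 728]);
translate([200, 0, 0]) cube([33, 37, 728]);
translate([33, 0, 0]) cube([167, 37, 33]);
translate([33, 0, 695]) cube([167, 37, 33]);


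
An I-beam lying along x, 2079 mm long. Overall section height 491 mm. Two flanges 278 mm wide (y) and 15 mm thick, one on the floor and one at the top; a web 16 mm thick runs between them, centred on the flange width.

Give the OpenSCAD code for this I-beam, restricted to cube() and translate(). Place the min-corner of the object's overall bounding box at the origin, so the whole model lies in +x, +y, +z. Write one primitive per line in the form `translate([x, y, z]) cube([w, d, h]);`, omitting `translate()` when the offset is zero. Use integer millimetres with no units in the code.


cube([2079, 278, 15]);
translate([0, 131, 15]) cube([2079, 16, 461]);
translate([0, 0, 476]) cube([2079, 278, 15]);


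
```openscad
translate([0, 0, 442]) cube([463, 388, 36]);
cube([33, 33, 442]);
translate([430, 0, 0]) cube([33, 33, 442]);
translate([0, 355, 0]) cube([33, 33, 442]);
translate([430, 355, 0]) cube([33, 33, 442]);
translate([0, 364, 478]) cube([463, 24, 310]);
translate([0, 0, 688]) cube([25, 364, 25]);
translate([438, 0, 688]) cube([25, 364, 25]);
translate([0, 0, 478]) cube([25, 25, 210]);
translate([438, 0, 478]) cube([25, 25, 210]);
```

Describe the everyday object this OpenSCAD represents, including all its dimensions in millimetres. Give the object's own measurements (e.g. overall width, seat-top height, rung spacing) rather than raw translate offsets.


A chair. The seat is a 463×388×36 mm slab with its top at z = 478 mm, on four 33×33 mm corner legs (flush with the seat edges, standing on z = 0). A flat backrest 24 mm thick, 310 mm tall, spans the full seat width and rises from the seat top along its +y edge, rear face flush with the rear of the seat. Two armrests of 25×25 mm section run along each side from the seat's front edge to the front of the backrest, top faces 235 mm above the seat top and outer faces flush with the seat's x-edges; a 25×25 mm post under the front of each armrest stands on the seat at the front corner.


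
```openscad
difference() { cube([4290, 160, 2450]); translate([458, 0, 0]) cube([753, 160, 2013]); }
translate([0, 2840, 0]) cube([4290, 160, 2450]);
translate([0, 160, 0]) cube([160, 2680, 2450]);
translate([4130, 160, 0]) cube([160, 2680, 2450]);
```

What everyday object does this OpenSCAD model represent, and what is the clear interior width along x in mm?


A single room. The interior width is 3970 mm.

Four walls enclosing a rectangle with a door in the front wall — a room. Outside width 4290 minus two 160 mm walls gives 3970 mm.


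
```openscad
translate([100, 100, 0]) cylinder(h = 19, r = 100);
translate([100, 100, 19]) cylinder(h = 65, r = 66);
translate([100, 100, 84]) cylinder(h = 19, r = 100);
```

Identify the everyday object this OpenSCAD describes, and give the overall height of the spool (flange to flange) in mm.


A spool. The overall height is 103 mm.

Three coaxial cylinders, large–small–large — a spool. Two 19 mm flanges and a 65 mm core give 19 + 65 + 19 = 103 mm.


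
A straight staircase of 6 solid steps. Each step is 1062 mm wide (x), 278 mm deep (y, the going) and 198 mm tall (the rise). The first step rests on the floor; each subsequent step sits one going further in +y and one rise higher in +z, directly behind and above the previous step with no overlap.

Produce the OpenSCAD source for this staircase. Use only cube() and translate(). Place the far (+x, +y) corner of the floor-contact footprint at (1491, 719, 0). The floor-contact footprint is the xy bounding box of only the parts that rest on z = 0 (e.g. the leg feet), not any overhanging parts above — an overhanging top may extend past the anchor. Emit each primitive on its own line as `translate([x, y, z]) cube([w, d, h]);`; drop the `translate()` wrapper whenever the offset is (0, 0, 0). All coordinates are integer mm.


translate([429, 441, 0]) cube([1062, 278, 198]);
translate([429, 719, 198]) cube([1062, 278, 198]);
translate([429, 997, 396]) cube([1062, 278, 198]);
translate([429, 1275, 594]) cube([1062, 278, 198]);
translate([429, 1553, 792]) cube([1062, 278, 198]);
translate([429, 1831, 990]) cube([1062, 278, 198]);


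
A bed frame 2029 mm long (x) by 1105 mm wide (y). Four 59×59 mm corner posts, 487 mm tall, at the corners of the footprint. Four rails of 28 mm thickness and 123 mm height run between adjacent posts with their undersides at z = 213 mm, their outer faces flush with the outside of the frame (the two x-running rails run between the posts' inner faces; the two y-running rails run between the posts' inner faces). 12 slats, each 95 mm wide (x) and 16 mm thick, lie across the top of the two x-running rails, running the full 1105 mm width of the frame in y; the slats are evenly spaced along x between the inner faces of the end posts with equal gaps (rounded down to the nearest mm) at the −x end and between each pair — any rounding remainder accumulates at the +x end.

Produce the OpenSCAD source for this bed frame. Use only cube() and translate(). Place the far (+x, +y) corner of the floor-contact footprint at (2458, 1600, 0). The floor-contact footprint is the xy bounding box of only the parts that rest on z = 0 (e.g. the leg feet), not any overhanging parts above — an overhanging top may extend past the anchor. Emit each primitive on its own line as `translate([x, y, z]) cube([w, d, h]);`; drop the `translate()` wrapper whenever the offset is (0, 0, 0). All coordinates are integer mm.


translate([429, 495, 0]) cube([59, 59, 487]);
translate([429, 1541, 0]) cube([59, 59, 487]);
translate([2399, 495, 0]) cube([59, 59, 487]);
translate([2399, 1541, 0]) cube([59, 59, 487]);
translate([488, 495, 213]) cube([1911, 28, 123]);
translate([488, 1572, 213]) cube([1911, 28, 123]);
translate([429, 554, 213]) cube([28, 987, 123]);
translate([2430, 554, 213]) cube([28, 987, 123]);
translate([547, 495, 336]) cube([95, 1105, 16]);
translate([701, 495, 336]) cube([95, 1105, 16]);
translate([855, 495, 336]) cube([95, 1105, 16]);
translate([1009, 495, 336]) cube([95, 1105, 16]);
translate([1163, 495, 336]) cube([95, 1105, 16]);
translate([1317, 495, 336]) cube([95, 1105, 16]);
translate([1471, 495, 336]) cube([95, 1105, 16]);
translate([1625, 495, 336]) cube([95, 1105, 16]);
translate([1779, 495, 336]) cube([95, 1105, 16]);
translate([1933, 495, 336]) cube([95, 1105, 16]);
translate([2087, 495, 336]) cube([95, 1105, 16]);
translate([2241, 495, 336]) cube([95, 1105, 16]);


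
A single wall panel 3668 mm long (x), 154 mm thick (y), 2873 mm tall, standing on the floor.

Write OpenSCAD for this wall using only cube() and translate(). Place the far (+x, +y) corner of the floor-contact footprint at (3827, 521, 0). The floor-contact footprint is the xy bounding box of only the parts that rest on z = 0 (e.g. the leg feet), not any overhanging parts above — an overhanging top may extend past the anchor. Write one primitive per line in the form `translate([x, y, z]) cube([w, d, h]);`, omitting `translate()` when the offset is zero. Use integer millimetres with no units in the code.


translate([159, 367, 0]) cube([3668, 154, 2873]);


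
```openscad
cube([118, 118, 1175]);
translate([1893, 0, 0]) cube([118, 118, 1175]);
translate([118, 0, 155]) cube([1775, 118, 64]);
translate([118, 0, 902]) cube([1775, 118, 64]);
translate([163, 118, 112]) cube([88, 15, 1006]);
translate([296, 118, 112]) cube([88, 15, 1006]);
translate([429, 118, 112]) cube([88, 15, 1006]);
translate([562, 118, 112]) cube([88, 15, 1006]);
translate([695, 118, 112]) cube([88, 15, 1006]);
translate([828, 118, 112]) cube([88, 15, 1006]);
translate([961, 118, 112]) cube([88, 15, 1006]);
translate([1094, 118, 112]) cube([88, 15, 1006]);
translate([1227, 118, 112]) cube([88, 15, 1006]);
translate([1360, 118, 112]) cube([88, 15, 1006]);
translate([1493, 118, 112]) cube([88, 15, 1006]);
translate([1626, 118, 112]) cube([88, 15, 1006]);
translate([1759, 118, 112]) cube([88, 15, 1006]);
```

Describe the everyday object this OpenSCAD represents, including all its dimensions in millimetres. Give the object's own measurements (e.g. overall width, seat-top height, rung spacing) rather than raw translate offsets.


A fence section. Two 118×118 mm posts, 1175 mm tall, stand on the floor with a clear span of 1775 mm between their inner faces. Two horizontal rails of 118×64 mm section span the gap between the posts with their undersides at z = 155 mm and z = 902 mm, flush with the posts' −y face. 13 pickets, each 88 mm wide, 15 mm thick and 1006 mm tall, are fixed to the +y face of the rails with their bottoms at z = 112 mm, spaced across the span with a 45 mm gap after the −x post and between neighbouring pickets, with 46 mm left before the +x post.


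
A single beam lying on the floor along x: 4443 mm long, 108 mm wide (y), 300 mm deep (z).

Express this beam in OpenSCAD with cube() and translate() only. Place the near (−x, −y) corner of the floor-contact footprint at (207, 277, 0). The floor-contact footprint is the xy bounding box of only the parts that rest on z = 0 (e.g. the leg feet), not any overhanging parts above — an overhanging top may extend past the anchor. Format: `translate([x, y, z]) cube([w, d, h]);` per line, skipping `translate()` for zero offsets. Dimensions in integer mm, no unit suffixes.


translate([207, 277, 0]) cube([4443, 108, 300]);


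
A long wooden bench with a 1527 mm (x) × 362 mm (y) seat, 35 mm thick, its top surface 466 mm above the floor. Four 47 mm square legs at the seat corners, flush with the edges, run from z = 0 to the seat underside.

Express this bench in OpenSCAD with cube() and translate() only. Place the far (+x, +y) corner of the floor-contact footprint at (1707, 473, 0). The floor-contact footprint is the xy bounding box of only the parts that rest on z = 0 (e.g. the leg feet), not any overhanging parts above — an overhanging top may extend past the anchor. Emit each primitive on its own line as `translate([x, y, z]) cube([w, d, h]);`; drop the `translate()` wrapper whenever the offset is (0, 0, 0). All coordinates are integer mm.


translate([180, 111, 431]) cube([1527, 362, 35]);
translate([180, 111, 0]) cube([47, 47, 431]);
translate([180, 426, 0]) cube([47, 47, 431]);
translate([1660, 111, 0]) cube([47, 47, 431]);
translate([1660, 426, 0]) cube([47, 47, 431]);


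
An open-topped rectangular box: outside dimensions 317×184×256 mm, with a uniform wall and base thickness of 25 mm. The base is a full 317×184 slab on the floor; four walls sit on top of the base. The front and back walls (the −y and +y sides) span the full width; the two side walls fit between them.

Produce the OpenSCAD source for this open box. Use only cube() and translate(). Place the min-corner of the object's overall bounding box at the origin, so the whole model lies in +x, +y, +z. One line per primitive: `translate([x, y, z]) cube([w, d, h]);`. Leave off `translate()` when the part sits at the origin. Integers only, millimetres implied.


cube([317, 184, 25]);
translate([0, 0, 25]) cube([317, 25, 231]);
translate([0, 159, 25]) cube([317, 25, 231]);
translate([0, 25, 25]) cube([25, 134, 231]);
translate([292, 25, 25]) cube([25, 134, 231]);


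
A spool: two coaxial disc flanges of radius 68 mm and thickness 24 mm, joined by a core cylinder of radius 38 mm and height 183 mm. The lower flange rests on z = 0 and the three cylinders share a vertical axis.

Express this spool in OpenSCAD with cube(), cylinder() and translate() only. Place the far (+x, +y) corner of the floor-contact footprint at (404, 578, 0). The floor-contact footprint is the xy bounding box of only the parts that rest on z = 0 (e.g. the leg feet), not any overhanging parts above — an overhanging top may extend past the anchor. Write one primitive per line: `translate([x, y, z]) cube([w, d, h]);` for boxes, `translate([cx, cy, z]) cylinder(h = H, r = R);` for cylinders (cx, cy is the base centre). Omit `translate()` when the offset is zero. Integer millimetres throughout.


translate([336, 510, 0]) cylinder(h = 24, r = 68);
translate([336, 510, 24]) cylinder(h = 183, r = 38);
translate([336, 510, 207]) cylinder(h = 24, r = 68);


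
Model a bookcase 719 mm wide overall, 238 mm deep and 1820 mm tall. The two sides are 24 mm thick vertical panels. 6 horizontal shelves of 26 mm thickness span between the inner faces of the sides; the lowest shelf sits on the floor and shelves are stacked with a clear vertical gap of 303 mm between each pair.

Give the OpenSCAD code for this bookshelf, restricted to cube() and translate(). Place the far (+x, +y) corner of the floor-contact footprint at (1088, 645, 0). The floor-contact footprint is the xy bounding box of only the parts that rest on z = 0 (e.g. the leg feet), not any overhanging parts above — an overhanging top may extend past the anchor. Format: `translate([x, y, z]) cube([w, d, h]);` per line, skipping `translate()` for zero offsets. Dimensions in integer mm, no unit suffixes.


translate([369, 407, 0]) cube([24, 238, 1820]);
translate([1064, 407, 0]) cube([24, 238, 1820]);
translate([393, 407, 0]) cube([671, 238, 26]);
translate([393, 407, 329]) cube([671, 238, 26]);
translate([393, 407, 658]) cube([671, 238, 26]);
translate([393, 407, 987]) cube([671, 238, 26]);
translate([393, 407, 1316]) cube([671, 238, 26]);
translate([393, 407, 1645]) cube([671, 238, 26]);


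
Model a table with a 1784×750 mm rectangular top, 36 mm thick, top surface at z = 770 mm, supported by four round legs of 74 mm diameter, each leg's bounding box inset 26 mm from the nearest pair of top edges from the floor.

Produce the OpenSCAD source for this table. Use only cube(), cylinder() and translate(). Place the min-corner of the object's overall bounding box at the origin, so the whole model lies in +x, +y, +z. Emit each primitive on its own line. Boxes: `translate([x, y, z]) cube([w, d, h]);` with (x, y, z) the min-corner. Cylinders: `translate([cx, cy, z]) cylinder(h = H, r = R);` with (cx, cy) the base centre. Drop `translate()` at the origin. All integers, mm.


translate([0, 0, 734]) cube([1784, 750, 36]);
translate([63, 63, 0]) cylinder(h = 734, r = 37);
translate([1721, 63, 0]) cylinder(h = 734, r = 37);
translate([63, 687, 0]) cylinder(h = 734, r = 37);
translate([1721, 687, 0]) cylinder(h = 734, r = 37);


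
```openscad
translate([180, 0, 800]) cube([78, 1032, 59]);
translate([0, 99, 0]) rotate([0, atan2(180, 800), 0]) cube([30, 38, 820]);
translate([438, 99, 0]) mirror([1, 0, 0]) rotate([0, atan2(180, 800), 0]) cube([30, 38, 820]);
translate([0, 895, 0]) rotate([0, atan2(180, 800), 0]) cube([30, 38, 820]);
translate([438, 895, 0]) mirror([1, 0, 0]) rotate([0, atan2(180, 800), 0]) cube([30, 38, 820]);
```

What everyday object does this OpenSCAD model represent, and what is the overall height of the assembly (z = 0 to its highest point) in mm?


A sawhorse. The overall height is 859 mm.

A beam across two mirrored pairs of raked legs — a sawhorse. The beam's underside is at z = 800 (matching the legs' vertical rise in atan2(180, 800)) and the beam is 59 mm tall, so its top is at 800 + 59 = 859 mm. The raked legs top out at the beam's underside, so that is the highest point.


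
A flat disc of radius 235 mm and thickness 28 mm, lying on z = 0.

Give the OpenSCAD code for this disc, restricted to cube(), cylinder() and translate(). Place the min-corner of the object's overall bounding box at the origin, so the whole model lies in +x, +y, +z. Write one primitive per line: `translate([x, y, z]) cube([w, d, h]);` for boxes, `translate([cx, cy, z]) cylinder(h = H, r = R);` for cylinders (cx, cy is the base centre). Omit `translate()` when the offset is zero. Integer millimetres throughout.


translate([235, 235, 0]) cylinder(h = 28, r = 235);


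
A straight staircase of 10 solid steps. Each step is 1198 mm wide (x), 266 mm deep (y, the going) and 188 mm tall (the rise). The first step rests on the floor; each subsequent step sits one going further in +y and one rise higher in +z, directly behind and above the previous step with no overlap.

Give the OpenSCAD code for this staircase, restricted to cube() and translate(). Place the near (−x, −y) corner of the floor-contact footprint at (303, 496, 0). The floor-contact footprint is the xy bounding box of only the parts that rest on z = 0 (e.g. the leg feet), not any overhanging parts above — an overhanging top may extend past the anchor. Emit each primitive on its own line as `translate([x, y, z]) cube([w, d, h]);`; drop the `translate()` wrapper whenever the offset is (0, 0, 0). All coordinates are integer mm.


translate([303, 496, 0]) cube([1198, 266, 188]);
translate([303, 762, 188]) cube([1198, 266, 188]);
translate([303, 1028, 376]) cube([1198, 266, 188]);
translate([303, 1294, 564]) cube([1198, 266, 188]);
translate([303, 1560, 752]) cube([1198, 266, 188]);
translate([303, 1826, 940]) cube([1198, 266, 188]);
translate([303, 2092, 1128]) cube([1198, 266, 188]);
translate([303, 2358, 1316]) cube([1198, 266, 188]);
translate([303, 2624, 1504]) cube([1198, 266, 188]);
translate([303, 2890, 1692]) cube([1198, 266, 188]);


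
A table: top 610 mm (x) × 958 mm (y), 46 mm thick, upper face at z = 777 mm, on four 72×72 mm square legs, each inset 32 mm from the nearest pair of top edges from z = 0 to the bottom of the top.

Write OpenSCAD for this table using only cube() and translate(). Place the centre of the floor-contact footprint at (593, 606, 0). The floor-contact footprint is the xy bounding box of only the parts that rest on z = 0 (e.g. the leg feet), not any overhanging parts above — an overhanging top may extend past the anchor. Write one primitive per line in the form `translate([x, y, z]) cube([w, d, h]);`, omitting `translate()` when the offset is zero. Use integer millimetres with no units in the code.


translate([288, 127, 731]) cube([610, 958, 46]);
translate([320, 159, 0]) cube([72, 72, 731]);
translate([794, 159, 0]) cube([72, 72, 731]);
translate([320, 981, 0]) cube([72, 72, 731]);
translate([794, 981, 0]) cube([72, 72, 731]);


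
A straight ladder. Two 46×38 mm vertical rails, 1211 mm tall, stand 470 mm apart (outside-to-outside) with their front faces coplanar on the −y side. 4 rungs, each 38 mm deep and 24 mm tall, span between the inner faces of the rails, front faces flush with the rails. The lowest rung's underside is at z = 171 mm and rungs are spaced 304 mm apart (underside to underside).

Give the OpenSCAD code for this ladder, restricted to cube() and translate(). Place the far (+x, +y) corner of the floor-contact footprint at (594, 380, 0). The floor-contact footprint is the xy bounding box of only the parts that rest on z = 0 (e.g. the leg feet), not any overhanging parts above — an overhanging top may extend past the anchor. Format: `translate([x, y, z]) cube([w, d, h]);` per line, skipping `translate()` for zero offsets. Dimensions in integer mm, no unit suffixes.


translate([124, 342, 0]) cube([46, 38, 1211]);
translate([548, 342, 0]) cube([46, 38, 1211]);
translate([170, 342, 171]) cube([378, 38, 24]);
translate([170, 342, 475]) cube([378, 38, 24]);
translate([170, 342, 779]) cube([378, 38, 24]);
translate([170, 342, 1083]) cube([378, 38, 24]);


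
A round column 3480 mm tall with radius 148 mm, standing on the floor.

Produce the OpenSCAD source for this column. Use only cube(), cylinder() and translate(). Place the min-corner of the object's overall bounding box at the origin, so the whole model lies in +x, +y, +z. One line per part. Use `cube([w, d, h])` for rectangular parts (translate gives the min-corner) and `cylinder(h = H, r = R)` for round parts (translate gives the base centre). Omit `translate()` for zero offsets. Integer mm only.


translate([148, 148, 0]) cylinder(h = 3480, r = 148);


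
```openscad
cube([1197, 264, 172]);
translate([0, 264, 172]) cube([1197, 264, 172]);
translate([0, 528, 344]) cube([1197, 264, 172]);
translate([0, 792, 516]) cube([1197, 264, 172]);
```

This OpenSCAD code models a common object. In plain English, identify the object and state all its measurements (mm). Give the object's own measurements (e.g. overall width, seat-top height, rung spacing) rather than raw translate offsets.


A straight staircase of 4 solid steps. Each step is 1197 mm wide (x), 264 mm deep (y, the going) and 172 mm tall (the rise). The first step rests on the floor; each subsequent step sits one going further in +y and one rise higher in +z, directly behind and above the previous step with no overlap.


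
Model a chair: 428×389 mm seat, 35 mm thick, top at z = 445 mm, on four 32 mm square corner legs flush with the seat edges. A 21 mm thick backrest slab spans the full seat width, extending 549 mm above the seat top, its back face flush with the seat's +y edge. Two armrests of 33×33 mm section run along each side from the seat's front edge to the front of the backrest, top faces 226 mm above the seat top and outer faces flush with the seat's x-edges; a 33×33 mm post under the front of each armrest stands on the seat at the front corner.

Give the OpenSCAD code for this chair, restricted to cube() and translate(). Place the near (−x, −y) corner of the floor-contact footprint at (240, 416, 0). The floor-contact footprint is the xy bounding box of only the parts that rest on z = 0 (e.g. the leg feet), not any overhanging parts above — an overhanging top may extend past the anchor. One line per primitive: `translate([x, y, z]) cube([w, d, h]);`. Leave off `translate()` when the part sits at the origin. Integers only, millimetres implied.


translate([240, 416, 410]) cube([428, 389, 35]);
translate([240, 416, 0]) cube([32, 32, 410]);
translate([636, 416, 0]) cube([32, 32, 410]);
translate([240, 773, 0]) cube([32, 32, 410]);
translate([636, 773, 0]) cube([32, 32, 410]);
translate([240, 784, 445]) cube([428, 21, 549]);
translate([240, 416, 638]) cube([33, 368, 33]);
translate([635, 416, 638]) cube([33, 368, 33]);
translate([240, 416, 445]) cube([33, 33, 193]);
translate([635, 416, 445]) cube([33, 33, 193]);


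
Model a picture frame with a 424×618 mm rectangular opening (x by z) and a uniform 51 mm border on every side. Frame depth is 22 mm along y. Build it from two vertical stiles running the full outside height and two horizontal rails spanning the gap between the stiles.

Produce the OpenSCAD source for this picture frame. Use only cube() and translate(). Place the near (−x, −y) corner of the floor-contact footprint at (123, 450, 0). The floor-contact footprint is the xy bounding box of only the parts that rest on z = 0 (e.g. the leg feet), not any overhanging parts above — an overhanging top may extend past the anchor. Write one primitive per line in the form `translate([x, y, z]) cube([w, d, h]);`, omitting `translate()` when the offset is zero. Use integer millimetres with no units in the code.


translate([123, 450, 0]) cube([51, 22, 720]);
translate([598, 450, 0]) cube([51, 22, 720]);
translate([174, 450, 0]) cube([424, 22, 51]);
translate([174, 450, 669]) cube([424, 22, 51]);


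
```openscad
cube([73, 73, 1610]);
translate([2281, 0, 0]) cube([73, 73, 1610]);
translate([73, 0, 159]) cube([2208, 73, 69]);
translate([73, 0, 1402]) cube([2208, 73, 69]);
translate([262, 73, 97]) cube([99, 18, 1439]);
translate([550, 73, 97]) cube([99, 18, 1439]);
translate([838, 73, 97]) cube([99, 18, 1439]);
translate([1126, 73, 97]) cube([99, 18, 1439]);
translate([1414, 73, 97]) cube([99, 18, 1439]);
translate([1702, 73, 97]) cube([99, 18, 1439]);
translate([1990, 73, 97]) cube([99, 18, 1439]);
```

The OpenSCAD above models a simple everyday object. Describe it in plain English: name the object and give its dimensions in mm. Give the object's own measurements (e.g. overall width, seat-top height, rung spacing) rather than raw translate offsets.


A fence section. Two 73×73 mm posts, 1610 mm tall, stand on the floor with a clear span of 2208 mm between their inner faces. Two horizontal rails of 73×69 mm section span the gap between the posts with their undersides at z = 159 mm and z = 1402 mm, flush with the posts' −y face. 7 pickets, each 99 mm wide, 18 mm thick and 1439 mm tall, are fixed to the +y face of the rails with their bottoms at z = 97 mm, spaced across the span with a 189 mm gap after the −x post and between neighbouring pickets, with 192 mm left before the +x post.


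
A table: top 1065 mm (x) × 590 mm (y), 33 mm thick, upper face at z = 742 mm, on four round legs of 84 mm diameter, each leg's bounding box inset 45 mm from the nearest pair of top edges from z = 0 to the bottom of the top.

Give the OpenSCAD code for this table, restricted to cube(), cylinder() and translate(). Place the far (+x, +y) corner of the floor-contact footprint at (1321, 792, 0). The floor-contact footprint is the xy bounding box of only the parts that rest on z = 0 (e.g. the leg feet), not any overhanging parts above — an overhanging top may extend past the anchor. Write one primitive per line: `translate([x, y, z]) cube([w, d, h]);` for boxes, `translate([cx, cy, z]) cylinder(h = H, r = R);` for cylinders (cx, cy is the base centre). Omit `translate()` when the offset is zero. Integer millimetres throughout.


translate([301, 247, 709]) cube([1065, 590, 33]);
translate([388, 334, 0]) cylinder(h = 709, r = 42);
translate([1279, 334, 0]) cylinder(h = 709, r = 42);
translate([388, 750, 0]) cylinder(h = 709, r = 42);
translate([1279, 750, 0]) cylinder(h = 709, r = 42);


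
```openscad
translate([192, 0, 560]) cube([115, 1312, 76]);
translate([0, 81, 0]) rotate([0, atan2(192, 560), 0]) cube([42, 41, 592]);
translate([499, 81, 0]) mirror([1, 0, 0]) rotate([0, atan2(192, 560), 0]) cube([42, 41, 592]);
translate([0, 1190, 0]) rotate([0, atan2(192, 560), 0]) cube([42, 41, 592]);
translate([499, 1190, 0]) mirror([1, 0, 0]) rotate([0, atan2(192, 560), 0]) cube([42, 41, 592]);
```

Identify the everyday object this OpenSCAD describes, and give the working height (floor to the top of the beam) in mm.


A sawhorse. The overall height is 636 mm.

A beam across two mirrored pairs of raked legs — a sawhorse. The beam's underside is at z = 560 (matching the legs' vertical rise in atan2(192, 560)) and the beam is 76 mm tall, so its top is at 560 + 76 = 636 mm. The raked legs top out at the beam's underside, so that is the highest point.


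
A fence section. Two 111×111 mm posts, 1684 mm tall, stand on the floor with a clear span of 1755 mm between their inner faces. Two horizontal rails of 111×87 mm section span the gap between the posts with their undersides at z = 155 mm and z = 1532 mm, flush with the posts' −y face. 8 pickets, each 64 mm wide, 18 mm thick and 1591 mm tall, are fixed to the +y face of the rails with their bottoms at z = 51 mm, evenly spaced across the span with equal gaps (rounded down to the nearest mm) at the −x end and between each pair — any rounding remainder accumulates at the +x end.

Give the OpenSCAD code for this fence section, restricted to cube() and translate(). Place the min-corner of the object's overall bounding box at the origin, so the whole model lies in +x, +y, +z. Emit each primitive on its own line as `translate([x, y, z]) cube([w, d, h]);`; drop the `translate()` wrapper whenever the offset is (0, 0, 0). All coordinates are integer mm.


cube([111, 111, 1684]);
translate([1866, 0, 0]) cube([111, 111, 1684]);
translate([111, 0, 155]) cube([1755, 111, 87]);
translate([111, 0, 1532]) cube([1755, 111, 87]);
translate([249, 111, 51]) cube([64, 18, 1591]);
translate([451, 111, 51]) cube([64, 18, 1591]);
translate([653, 111, 51]) cube([64, 18, 1591]);
translate([855, 111, 51]) cube([64, 18, 1591]);
translate([1057, 111, 51]) cube([64, 18, 1591]);
translate([1259, 111, 51]) cube([64, 18, 1591]);
translate([1461, 111, 51]) cube([64, 18, 1591]);
translate([1663, 111, 51]) cube([64, 18, 1591]);


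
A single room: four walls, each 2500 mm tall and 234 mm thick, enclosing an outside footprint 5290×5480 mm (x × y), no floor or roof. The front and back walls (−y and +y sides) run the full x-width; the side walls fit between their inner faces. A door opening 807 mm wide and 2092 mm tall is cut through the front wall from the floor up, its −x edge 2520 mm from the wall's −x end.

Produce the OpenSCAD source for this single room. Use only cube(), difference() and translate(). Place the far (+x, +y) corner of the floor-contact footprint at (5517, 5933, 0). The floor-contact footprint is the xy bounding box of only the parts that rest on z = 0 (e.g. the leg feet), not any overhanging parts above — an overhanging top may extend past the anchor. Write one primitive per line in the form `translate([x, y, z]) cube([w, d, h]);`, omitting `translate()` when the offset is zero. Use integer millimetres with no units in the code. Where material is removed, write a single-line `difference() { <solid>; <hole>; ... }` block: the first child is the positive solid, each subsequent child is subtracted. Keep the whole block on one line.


difference() { translate([227, 453, 0]) cube([5290, 234, 2500]); translate([2747, 453, 0]) cube([807, 234, 2092]); }
translate([227, 5699, 0]) cube([5290, 234, 2500]);
translate([227, 687, 0]) cube([234, 5012, 2500]);
translate([5283, 687, 0]) cube([234, 5012, 2500]);


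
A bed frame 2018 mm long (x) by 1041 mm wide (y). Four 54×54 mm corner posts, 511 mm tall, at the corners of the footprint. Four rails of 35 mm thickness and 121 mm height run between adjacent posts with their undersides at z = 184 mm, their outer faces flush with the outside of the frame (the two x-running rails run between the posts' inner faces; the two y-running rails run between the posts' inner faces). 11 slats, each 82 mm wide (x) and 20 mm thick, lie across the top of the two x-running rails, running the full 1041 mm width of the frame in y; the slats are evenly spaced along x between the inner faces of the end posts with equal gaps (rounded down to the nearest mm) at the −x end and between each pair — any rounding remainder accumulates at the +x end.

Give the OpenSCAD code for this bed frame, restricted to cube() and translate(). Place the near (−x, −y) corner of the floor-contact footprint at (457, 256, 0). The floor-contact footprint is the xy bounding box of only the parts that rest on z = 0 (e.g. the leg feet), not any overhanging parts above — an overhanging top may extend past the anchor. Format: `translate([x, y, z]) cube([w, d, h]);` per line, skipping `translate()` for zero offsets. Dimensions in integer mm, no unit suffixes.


translate([457, 256, 0]) cube([54, 54, 511]);
translate([457, 1243, 0]) cube([54, 54, 511]);
translate([2421, 256, 0]) cube([54, 54, 511]);
translate([2421, 1243, 0]) cube([54, 54, 511]);
translate([511, 256, 184]) cube([1910, 35, 121]);
translate([511, 1262, 184]) cube([1910, 35, 121]);
translate([457, 310, 184]) cube([35, 933, 121]);
translate([2440, 310, 184]) cube([35, 933, 121]);
translate([595, 256, 305]) cube([82, 1041, 20]);
translate([761, 256, 305]) cube([82, 1041, 20]);
translate([927, 256, 305]) cube([82, 1041, 20]);
translate([1093, 256, 305]) cube([82, 1041, 20]);
translate([1259, 256, 305]) cube([82, 1041, 20]);
translate([1425, 256, 305]) cube([82, 1041, 20]);
translate([1591, 256, 305]) cube([82, 1041, 20]);
translate([1757, 256, 305]) cube([82, 1041, 20]);
translate([1923, 256, 305]) cube([82, 1041, 20]);
translate([2089, 256, 305]) cube([82, 1041, 20]);
translate([2255, 256, 305]) cube([82, 1041, 20]);


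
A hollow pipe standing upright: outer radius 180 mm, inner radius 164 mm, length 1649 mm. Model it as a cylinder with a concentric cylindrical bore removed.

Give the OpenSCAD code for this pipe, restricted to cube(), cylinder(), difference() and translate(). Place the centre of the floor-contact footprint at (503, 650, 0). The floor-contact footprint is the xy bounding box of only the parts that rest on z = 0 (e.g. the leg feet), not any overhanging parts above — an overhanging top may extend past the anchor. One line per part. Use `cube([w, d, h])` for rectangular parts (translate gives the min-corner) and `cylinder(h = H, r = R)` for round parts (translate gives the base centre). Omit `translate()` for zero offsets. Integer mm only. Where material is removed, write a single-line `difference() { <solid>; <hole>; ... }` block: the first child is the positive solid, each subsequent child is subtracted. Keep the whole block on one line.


difference() { translate([503, 650, 0]) cylinder(h = 1649, r = 180); translate([503, 650, 0]) cylinder(h = 1649, r = 164); }


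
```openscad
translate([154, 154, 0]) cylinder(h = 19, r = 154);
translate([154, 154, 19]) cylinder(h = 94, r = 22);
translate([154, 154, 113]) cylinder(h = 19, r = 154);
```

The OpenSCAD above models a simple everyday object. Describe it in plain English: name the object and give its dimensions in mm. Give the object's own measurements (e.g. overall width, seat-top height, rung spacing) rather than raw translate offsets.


A spool: two coaxial disc flanges of radius 154 mm and thickness 19 mm, joined by a core cylinder of radius 22 mm and height 94 mm. The lower flange rests on z = 0 and the three cylinders share a vertical axis.


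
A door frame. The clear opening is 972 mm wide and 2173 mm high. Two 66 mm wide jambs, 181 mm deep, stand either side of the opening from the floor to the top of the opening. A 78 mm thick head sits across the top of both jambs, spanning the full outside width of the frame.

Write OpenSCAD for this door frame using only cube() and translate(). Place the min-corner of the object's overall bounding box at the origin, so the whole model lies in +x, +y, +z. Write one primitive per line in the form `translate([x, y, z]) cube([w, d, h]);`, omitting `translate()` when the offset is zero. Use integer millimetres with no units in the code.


cube([66, 181, 2173]);
translate([1038, 0, 0]) cube([66, 181, 2173]);
translate([0, 0, 2173]) cube([1104, 181, 78]);


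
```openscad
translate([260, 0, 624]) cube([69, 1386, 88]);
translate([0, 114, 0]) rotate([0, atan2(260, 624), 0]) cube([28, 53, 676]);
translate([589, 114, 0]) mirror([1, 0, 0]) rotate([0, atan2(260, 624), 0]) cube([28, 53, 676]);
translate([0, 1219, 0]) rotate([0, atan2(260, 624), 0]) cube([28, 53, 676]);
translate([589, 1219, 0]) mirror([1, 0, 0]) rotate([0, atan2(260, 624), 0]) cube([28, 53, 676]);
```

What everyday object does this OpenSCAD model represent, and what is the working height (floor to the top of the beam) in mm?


A sawhorse. The overall height is 712 mm.

A beam across two mirrored pairs of raked legs — a sawhorse. The beam's underside is at z = 624 (matching the legs' vertical rise in atan2(260, 624)) and the beam is 88 mm tall, so its top is at 624 + 88 = 712 mm. The raked legs top out at the beam's underside, so that is the highest point.
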